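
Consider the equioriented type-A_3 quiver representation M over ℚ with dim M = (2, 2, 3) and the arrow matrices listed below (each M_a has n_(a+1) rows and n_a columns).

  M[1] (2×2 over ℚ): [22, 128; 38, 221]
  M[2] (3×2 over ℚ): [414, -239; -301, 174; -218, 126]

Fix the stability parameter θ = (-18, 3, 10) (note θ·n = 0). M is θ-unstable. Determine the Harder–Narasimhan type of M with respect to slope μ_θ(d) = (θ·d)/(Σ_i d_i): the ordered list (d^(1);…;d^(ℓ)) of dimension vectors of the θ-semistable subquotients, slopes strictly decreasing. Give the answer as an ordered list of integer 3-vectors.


Barcode: M ≅ I[1,3]^2, I[3,3]. HN layers by μ_θ (3 steps, strictly decreasing):
  μ^(1)=10; μ^(2)=3; μ^(3)=-18

((0, 0, 3); (0, 2, 0); (2, 0, 0))


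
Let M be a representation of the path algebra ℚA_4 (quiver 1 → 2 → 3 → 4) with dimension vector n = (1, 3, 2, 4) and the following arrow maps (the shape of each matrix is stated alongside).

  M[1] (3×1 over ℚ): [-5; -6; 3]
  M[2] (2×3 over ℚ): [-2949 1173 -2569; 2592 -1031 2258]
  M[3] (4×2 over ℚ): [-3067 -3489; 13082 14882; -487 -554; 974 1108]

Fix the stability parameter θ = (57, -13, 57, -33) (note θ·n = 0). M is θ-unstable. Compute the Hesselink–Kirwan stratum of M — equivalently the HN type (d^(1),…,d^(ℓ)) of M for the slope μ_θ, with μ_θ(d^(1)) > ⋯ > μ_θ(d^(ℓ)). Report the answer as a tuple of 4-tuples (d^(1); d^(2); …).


Via rank(M_{q-1}∘⋯∘M_p): M ≅ I[1,2], I[2,4]^2, I[4,4]^2.
μ_θ-semistable layers: μ^(1)=22; μ^(2)=12; μ^(3)=-13; μ^(4)=-33

((1, 1, 0, 0); (0, 0, 2, 2); (0, 2, 0, 0); (0, 0, 0, 2))


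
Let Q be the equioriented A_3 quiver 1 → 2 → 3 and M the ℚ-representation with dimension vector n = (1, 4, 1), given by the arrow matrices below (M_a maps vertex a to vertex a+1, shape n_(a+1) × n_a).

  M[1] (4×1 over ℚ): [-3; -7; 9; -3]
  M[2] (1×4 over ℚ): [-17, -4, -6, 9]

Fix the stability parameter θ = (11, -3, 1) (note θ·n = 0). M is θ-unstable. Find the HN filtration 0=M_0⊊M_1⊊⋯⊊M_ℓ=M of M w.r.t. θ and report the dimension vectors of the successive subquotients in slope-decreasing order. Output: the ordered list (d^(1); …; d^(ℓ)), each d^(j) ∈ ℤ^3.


Via rank(M_{q-1}∘⋯∘M_p): M ≅ I[1,3], I[2,2]^3.
μ_θ-semistable layers: μ^(1)=3; μ^(2)=-3

((1, 1, 1); (0, 3, 0))


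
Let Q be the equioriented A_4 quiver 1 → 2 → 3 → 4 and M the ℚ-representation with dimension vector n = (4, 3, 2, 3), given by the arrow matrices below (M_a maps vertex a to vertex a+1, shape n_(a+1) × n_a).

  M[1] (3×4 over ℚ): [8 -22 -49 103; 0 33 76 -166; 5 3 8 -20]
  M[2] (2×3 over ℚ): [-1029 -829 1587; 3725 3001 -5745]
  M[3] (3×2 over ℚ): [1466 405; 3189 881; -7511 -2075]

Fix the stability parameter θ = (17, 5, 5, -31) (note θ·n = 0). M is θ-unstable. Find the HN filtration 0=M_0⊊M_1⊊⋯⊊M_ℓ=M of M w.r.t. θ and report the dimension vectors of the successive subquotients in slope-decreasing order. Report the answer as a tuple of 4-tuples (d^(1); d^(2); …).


Interval decomposition of M: I[1,1], I[1,2], I[1,4]^2, I[4,4].
HN type (ℓ=4): μ^(1)=17; μ^(2)=11; μ^(3)=-1; μ^(4)=-31

((1, 0, 0, 0); (1, 1, 0, 0); (2, 2, 2, 2); (0, 0, 0, 1))


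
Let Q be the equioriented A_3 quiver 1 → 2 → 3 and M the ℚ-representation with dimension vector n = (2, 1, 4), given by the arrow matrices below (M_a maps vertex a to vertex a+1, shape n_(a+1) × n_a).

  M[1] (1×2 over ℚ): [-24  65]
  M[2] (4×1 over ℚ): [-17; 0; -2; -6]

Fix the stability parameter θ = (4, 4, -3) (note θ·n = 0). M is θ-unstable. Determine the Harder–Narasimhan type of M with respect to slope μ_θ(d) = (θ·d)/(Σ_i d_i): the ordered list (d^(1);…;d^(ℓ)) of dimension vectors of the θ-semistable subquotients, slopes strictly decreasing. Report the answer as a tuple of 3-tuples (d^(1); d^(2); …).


Via rank(M_{q-1}∘⋯∘M_p): M ≅ I[1,1], I[1,3], I[3,3]^3.
μ_θ-semistable layers: μ^(1)=4; μ^(2)=5/3; μ^(3)=-3

((1, 0, 0); (1, 1, 1); (0, 0, 3))


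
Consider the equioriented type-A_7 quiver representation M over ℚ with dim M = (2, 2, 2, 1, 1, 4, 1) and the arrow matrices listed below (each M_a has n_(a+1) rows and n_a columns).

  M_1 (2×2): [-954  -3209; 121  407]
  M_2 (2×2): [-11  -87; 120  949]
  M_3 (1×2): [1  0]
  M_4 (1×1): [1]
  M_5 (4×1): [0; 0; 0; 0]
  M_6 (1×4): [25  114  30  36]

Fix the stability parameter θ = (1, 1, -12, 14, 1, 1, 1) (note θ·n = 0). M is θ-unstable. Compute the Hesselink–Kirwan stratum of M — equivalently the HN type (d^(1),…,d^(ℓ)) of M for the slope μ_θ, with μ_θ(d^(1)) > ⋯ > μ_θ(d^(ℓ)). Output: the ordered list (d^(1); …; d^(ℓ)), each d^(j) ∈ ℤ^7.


Barcode: M ≅ I[1,3], I[1,5], I[6,6]^3, I[6,7]. HN layers by μ_θ (3 steps, strictly decreasing):
  μ^(1)=15/2; μ^(2)=1; μ^(3)=-10/3

((0, 0, 0, 1, 1, 0, 0); (0, 0, 0, 0, 0, 4, 1); (2, 2, 2, 0, 0, 0, 0))


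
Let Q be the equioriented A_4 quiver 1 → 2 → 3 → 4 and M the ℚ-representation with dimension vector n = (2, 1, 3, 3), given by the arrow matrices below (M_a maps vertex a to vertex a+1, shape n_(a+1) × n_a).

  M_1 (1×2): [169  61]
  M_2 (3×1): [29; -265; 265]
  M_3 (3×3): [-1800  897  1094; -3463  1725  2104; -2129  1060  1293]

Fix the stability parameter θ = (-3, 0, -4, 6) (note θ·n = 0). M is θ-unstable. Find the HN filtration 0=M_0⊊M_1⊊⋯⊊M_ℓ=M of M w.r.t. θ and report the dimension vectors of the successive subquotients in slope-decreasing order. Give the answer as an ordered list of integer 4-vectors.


Interval decomposition of M: I[1,1], I[1,4], I[3,4]^2.
HN type (ℓ=4): μ^(1)=6; μ^(2)=-2; μ^(3)=-3; μ^(4)=-4

((0, 0, 0, 3); (0, 1, 1, 0); (2, 0, 0, 0); (0, 0, 2, 0))


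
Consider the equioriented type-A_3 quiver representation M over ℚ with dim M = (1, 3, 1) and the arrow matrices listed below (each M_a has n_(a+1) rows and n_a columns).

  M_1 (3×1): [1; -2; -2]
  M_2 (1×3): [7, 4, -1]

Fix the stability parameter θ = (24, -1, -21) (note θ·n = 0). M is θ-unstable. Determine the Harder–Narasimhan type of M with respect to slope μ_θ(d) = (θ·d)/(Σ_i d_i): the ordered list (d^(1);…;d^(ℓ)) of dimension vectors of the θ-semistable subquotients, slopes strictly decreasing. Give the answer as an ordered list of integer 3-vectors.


Barcode: M ≅ I[1,3], I[2,2]^2. HN layers by μ_θ (2 steps, strictly decreasing):
  μ^(1)=2/3; μ^(2)=-1

((1, 1, 1); (0, 2, 0))


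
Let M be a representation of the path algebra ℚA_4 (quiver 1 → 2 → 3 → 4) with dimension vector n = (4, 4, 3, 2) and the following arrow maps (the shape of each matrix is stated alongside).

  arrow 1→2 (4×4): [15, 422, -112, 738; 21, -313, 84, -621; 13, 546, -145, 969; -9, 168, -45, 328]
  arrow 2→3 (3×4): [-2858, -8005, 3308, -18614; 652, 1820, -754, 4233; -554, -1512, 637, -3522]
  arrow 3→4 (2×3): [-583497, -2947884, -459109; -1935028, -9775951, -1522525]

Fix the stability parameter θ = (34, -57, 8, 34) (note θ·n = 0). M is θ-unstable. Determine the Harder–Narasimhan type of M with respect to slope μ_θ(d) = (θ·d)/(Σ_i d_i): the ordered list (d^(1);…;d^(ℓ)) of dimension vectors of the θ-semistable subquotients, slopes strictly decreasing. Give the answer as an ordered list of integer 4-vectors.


Interval decomposition of M: I[1,2], I[1,3], I[1,4]^2.
HN type (ℓ=3): μ^(1)=34; μ^(2)=8; μ^(3)=-23/2

((0, 0, 0, 2); (0, 0, 3, 0); (4, 4, 0, 0))


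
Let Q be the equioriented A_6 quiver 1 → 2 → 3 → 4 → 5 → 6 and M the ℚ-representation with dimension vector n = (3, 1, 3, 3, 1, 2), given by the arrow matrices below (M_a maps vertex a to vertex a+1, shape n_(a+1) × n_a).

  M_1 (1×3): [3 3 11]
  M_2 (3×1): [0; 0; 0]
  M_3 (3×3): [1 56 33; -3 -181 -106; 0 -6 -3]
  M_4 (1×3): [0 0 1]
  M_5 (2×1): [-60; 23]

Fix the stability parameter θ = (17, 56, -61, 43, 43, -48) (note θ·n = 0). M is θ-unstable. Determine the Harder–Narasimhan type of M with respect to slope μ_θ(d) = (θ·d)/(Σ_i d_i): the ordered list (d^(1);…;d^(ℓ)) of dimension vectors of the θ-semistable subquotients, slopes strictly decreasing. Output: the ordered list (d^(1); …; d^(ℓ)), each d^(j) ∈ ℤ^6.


Interval decomposition of M: I[1,1]^2, I[1,2], I[3,4]^2, I[3,6], I[6,6].
HN type (ℓ=6): μ^(1)=56; μ^(2)=43; μ^(3)=17; μ^(4)=38/3; μ^(5)=-48; μ^(6)=-61

((0, 1, 0, 0, 0, 0); (0, 0, 0, 2, 0, 0); (3, 0, 0, 0, 0, 0); (0, 0, 0, 1, 1, 1); (0, 0, 0, 0, 0, 1); (0, 0, 3, 0, 0, 0))


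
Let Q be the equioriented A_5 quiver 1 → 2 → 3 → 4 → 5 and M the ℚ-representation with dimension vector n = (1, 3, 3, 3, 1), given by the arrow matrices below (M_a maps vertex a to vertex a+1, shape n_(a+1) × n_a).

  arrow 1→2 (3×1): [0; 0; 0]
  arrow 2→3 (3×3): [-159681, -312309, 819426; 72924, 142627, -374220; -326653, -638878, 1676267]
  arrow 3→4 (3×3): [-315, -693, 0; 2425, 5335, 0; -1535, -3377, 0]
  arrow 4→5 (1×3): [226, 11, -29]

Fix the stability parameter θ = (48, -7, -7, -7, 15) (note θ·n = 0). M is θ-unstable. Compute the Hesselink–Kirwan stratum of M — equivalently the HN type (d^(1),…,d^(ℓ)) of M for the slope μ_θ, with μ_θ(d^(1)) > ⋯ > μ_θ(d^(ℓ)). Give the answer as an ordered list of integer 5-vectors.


Interval decomposition of M: I[1,1], I[2,3]^2, I[2,4], I[4,4], I[4,5].
HN type (ℓ=3): μ^(1)=48; μ^(2)=15; μ^(3)=-7

((1, 0, 0, 0, 0); (0, 0, 0, 0, 1); (0, 3, 3, 3, 0))


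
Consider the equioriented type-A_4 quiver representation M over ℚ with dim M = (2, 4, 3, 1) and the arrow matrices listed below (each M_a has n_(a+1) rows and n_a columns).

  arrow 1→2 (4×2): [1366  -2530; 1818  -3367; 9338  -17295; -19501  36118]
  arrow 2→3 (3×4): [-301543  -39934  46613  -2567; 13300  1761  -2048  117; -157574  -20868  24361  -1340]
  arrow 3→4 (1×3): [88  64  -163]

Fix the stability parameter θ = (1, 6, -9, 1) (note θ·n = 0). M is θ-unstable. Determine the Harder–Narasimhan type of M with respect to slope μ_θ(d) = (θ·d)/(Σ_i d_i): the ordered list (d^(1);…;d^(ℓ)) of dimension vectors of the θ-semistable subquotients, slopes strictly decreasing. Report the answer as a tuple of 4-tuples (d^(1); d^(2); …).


Via rank(M_{q-1}∘⋯∘M_p): M ≅ I[1,3], I[1,4], I[2,2], I[2,3].
μ_θ-semistable layers: μ^(1)=6; μ^(2)=1; μ^(3)=-2/3; μ^(4)=-3/2

((0, 1, 0, 0); (0, 0, 0, 1); (2, 2, 2, 0); (0, 1, 1, 0))


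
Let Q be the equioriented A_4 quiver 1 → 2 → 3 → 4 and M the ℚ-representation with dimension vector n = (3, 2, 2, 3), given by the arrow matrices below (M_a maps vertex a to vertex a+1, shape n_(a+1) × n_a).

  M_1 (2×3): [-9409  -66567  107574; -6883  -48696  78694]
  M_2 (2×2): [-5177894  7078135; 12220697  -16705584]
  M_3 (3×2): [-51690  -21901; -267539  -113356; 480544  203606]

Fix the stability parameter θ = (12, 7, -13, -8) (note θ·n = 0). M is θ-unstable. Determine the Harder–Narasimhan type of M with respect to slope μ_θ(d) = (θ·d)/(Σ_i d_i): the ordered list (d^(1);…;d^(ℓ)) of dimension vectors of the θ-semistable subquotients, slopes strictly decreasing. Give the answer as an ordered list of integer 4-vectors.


Interval decomposition of M: I[1,1], I[1,4]^2, I[4,4].
HN type (ℓ=3): μ^(1)=12; μ^(2)=-1/2; μ^(3)=-8

((1, 0, 0, 0); (2, 2, 2, 2); (0, 0, 0, 1))


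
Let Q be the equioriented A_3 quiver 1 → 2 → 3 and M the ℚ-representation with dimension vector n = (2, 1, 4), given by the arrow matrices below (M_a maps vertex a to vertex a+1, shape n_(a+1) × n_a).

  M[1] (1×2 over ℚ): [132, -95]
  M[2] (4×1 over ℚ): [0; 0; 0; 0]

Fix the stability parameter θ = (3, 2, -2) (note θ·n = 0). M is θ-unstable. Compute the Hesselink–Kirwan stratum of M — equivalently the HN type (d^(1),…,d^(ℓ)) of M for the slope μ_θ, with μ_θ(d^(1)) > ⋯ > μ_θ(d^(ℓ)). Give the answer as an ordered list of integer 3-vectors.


Barcode: M ≅ I[1,1], I[1,2], I[3,3]^4. HN layers by μ_θ (3 steps, strictly decreasing):
  μ^(1)=3; μ^(2)=5/2; μ^(3)=-2

((1, 0, 0); (1, 1, 0); (0, 0, 4))


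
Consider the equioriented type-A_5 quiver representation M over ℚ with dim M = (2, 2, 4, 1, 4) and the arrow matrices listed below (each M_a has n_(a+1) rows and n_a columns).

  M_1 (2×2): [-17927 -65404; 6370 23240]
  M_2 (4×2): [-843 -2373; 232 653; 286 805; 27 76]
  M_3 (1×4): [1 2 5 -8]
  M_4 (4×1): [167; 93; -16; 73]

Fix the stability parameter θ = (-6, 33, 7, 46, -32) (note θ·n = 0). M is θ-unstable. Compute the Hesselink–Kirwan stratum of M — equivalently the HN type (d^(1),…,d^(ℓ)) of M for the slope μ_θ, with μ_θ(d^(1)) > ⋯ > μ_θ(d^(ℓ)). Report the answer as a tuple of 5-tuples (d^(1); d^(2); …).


Barcode: M ≅ I[1,1], I[1,5], I[2,3], I[3,3]^2, I[5,5]^3. HN layers by μ_θ (5 steps, strictly decreasing):
  μ^(1)=20; μ^(2)=27/2; μ^(3)=7; μ^(4)=-6; μ^(5)=-32

((0, 1, 1, 0, 0); (0, 1, 1, 1, 1); (0, 0, 2, 0, 0); (2, 0, 0, 0, 0); (0, 0, 0, 0, 3))


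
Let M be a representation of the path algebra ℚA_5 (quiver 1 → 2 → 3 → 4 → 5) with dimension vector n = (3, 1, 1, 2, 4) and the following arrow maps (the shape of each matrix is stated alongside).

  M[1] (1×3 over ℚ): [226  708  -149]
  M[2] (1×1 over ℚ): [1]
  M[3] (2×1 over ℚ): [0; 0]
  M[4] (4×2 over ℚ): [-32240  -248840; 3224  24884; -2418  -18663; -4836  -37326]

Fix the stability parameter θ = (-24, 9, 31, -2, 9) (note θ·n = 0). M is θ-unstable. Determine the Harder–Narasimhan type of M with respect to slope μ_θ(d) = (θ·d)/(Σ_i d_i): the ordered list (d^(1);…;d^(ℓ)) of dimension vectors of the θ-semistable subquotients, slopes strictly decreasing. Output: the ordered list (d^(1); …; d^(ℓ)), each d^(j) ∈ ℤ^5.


Barcode: M ≅ I[1,1]^2, I[1,3], I[4,4], I[4,5], I[5,5]^3. HN layers by μ_θ (4 steps, strictly decreasing):
  μ^(1)=31; μ^(2)=9; μ^(3)=-2; μ^(4)=-24

((0, 0, 1, 0, 0); (0, 1, 0, 0, 4); (0, 0, 0, 2, 0); (3, 0, 0, 0, 0))


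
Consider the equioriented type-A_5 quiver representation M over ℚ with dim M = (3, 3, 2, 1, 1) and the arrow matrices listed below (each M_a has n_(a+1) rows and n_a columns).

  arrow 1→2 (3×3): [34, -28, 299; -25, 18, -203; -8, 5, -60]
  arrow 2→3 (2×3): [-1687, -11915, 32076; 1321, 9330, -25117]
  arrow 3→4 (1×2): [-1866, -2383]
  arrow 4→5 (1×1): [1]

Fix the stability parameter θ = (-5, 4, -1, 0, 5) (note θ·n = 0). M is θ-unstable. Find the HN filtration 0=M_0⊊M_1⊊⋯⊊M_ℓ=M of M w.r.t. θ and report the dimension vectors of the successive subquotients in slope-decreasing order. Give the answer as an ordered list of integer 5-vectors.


Via rank(M_{q-1}∘⋯∘M_p): M ≅ I[1,2], I[1,3], I[1,5].
μ_θ-semistable layers: μ^(1)=5; μ^(2)=4; μ^(3)=3/2; μ^(4)=1; μ^(5)=-5

((0, 0, 0, 0, 1); (0, 1, 0, 0, 0); (0, 1, 1, 0, 0); (0, 1, 1, 1, 0); (3, 0, 0, 0, 0))


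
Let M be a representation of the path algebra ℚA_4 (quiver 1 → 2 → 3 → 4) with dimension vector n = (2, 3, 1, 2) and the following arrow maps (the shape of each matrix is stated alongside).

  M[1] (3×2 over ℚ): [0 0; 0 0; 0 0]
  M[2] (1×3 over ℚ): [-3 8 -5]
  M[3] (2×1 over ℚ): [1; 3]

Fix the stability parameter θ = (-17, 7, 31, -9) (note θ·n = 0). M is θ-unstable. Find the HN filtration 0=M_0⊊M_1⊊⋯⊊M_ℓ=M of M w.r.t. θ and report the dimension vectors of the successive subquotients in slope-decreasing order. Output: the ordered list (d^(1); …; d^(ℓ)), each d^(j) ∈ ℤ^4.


Interval decomposition of M: I[1,1]^2, I[2,2]^2, I[2,4], I[4,4].
HN type (ℓ=4): μ^(1)=11; μ^(2)=7; μ^(3)=-9; μ^(4)=-17

((0, 0, 1, 1); (0, 3, 0, 0); (0, 0, 0, 1); (2, 0, 0, 0))


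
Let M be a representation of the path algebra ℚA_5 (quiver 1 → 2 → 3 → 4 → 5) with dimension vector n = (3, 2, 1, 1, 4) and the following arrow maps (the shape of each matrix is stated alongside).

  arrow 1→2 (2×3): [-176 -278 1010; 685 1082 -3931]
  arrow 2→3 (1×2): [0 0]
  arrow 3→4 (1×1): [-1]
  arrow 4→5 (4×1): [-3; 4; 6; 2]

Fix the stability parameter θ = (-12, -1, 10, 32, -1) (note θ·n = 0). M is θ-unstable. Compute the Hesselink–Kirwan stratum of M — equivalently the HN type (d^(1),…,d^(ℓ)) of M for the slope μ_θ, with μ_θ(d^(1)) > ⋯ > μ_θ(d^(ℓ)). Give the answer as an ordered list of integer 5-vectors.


Barcode: M ≅ I[1,1], I[1,2]^2, I[3,5], I[5,5]^3. HN layers by μ_θ (4 steps, strictly decreasing):
  μ^(1)=31/2; μ^(2)=10; μ^(3)=-1; μ^(4)=-12

((0, 0, 0, 1, 1); (0, 0, 1, 0, 0); (0, 2, 0, 0, 3); (3, 0, 0, 0, 0))


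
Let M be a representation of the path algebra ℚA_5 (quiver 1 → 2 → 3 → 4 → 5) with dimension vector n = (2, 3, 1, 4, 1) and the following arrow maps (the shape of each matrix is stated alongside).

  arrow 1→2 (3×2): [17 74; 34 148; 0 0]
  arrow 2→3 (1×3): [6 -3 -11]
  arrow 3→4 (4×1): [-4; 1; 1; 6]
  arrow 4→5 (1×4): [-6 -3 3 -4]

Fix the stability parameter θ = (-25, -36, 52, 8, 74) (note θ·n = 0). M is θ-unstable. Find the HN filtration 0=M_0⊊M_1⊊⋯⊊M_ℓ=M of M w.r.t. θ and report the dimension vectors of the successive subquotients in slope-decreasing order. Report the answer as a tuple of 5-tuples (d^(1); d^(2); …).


Via rank(M_{q-1}∘⋯∘M_p): M ≅ I[1,1], I[1,2], I[2,2], I[2,4], I[4,4]^2, I[4,5].
μ_θ-semistable layers: μ^(1)=74; μ^(2)=30; μ^(3)=8; μ^(4)=-25; μ^(5)=-61/2; μ^(6)=-36

((0, 0, 0, 0, 1); (0, 0, 1, 1, 0); (0, 0, 0, 3, 0); (1, 0, 0, 0, 0); (1, 1, 0, 0, 0); (0, 2, 0, 0, 0))


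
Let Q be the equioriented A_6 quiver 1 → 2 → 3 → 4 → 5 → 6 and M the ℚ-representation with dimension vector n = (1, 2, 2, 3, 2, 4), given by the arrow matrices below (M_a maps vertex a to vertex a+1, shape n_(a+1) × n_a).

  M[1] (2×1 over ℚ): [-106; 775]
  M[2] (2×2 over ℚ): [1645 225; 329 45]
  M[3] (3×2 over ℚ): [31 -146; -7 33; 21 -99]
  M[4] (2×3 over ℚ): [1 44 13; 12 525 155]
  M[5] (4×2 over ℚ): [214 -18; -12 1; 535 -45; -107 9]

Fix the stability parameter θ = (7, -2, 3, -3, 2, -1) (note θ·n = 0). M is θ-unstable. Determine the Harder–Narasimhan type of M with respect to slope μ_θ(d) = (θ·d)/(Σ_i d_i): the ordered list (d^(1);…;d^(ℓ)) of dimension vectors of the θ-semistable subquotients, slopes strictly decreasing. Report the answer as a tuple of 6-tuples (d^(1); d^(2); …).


Via rank(M_{q-1}∘⋯∘M_p): M ≅ I[1,6], I[2,2], I[3,4], I[4,6], I[6,6]^2.
μ_θ-semistable layers: μ^(1)=1; μ^(2)=1/2; μ^(3)=0; μ^(4)=-1; μ^(5)=-2; μ^(6)=-3

((1, 1, 1, 1, 1, 1); (0, 0, 0, 0, 1, 1); (0, 0, 1, 1, 0, 0); (0, 0, 0, 0, 0, 2); (0, 1, 0, 0, 0, 0); (0, 0, 0, 1, 0, 0))


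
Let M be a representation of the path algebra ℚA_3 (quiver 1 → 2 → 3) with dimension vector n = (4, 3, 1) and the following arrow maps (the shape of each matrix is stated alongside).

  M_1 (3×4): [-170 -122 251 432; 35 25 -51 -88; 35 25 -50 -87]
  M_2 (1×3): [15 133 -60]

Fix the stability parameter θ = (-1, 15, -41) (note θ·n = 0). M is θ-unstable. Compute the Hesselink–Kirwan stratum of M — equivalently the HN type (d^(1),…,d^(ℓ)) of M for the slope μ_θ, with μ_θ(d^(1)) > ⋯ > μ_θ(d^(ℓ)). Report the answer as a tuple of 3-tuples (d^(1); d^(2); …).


Interval decomposition of M: I[1,1], I[1,2]^2, I[1,3].
HN type (ℓ=3): μ^(1)=15; μ^(2)=-1; μ^(3)=-9

((0, 2, 0); (3, 0, 0); (1, 1, 1))


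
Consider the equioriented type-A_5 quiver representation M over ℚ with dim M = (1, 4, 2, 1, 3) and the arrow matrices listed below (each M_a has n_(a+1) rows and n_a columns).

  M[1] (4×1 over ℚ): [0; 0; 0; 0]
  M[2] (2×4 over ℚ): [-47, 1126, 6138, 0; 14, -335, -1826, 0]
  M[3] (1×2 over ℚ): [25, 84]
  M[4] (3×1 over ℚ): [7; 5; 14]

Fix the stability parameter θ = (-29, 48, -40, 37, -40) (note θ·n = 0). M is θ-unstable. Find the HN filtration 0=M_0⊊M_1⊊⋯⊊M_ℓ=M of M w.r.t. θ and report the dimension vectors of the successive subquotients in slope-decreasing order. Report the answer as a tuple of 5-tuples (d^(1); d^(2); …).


Barcode: M ≅ I[1,1], I[2,2]^2, I[2,3], I[2,5], I[5,5]^2. HN layers by μ_θ (5 steps, strictly decreasing):
  μ^(1)=48; μ^(2)=4; μ^(3)=5/4; μ^(4)=-29; μ^(5)=-40

((0, 2, 0, 0, 0); (0, 1, 1, 0, 0); (0, 1, 1, 1, 1); (1, 0, 0, 0, 0); (0, 0, 0, 0, 2))


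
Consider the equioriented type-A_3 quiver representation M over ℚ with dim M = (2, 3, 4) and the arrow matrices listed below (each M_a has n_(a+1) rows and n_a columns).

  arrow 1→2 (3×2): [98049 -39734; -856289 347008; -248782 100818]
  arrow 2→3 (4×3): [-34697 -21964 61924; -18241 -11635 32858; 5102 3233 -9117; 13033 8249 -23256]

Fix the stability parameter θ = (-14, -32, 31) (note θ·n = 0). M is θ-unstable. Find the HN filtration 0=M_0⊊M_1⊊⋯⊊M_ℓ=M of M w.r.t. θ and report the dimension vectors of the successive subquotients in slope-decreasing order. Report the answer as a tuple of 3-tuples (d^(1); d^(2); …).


Barcode: M ≅ I[1,3]^2, I[2,3], I[3,3]. HN layers by μ_θ (3 steps, strictly decreasing):
  μ^(1)=31; μ^(2)=-23; μ^(3)=-32

((0, 0, 4); (2, 2, 0); (0, 1, 0))


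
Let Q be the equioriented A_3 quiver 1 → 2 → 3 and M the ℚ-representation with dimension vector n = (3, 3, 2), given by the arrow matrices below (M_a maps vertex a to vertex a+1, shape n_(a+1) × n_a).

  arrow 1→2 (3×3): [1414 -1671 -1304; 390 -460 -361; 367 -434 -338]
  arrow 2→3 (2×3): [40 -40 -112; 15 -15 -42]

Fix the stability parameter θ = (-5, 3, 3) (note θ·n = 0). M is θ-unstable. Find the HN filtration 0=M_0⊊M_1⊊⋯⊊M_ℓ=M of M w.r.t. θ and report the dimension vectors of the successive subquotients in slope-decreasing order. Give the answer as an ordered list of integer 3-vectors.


Interval decomposition of M: I[1,2]^2, I[1,3], I[3,3].
HN type (ℓ=2): μ^(1)=3; μ^(2)=-5

((0, 3, 2); (3, 0, 0))


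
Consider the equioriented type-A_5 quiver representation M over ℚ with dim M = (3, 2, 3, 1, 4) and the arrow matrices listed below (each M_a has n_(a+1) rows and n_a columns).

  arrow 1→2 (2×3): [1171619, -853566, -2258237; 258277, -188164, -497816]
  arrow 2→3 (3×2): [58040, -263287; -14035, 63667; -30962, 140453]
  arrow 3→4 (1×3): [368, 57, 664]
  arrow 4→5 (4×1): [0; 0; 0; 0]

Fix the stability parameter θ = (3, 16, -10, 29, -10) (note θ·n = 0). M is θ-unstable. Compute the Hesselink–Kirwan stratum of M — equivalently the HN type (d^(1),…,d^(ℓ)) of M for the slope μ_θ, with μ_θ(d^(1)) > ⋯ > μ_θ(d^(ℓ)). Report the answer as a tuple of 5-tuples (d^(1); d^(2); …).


Via rank(M_{q-1}∘⋯∘M_p): M ≅ I[1,1], I[1,3], I[1,4], I[3,3], I[5,5]^4.
μ_θ-semistable layers: μ^(1)=29; μ^(2)=3; μ^(3)=-10

((0, 0, 0, 1, 0); (3, 2, 2, 0, 0); (0, 0, 1, 0, 4))


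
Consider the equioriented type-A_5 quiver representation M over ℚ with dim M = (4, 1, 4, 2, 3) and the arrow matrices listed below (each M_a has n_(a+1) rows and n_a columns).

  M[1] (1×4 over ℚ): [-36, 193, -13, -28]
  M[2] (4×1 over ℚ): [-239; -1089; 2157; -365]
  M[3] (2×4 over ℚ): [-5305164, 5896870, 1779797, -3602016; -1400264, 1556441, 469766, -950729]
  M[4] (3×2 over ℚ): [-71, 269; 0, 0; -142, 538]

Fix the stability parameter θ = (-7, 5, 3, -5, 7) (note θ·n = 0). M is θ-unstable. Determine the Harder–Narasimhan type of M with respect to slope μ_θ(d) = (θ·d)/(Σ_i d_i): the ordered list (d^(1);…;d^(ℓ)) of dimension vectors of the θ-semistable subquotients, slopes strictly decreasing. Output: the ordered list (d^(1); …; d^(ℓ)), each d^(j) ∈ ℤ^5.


Interval decomposition of M: I[1,1]^3, I[1,5], I[3,3]^2, I[3,4], I[5,5]^2.
HN type (ℓ=5): μ^(1)=7; μ^(2)=3; μ^(3)=1; μ^(4)=-1; μ^(5)=-7

((0, 0, 0, 0, 3); (0, 0, 2, 0, 0); (0, 1, 1, 1, 0); (0, 0, 1, 1, 0); (4, 0, 0, 0, 0))


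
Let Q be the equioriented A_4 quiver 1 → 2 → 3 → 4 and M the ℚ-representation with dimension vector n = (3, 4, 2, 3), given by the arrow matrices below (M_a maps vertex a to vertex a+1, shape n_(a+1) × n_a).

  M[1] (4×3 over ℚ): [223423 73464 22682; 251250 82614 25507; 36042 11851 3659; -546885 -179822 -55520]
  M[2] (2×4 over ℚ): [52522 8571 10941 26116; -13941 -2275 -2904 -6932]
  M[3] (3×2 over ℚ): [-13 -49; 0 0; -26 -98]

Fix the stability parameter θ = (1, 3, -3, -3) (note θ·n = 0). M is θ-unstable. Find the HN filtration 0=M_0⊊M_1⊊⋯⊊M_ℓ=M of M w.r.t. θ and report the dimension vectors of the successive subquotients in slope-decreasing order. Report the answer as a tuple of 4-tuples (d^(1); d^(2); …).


Barcode: M ≅ I[1,2], I[1,3], I[1,4], I[2,2], I[4,4]^2. HN layers by μ_θ (5 steps, strictly decreasing):
  μ^(1)=3; μ^(2)=1; μ^(3)=1/3; μ^(4)=-1/2; μ^(5)=-3

((0, 2, 0, 0); (1, 0, 0, 0); (1, 1, 1, 0); (1, 1, 1, 1); (0, 0, 0, 2))


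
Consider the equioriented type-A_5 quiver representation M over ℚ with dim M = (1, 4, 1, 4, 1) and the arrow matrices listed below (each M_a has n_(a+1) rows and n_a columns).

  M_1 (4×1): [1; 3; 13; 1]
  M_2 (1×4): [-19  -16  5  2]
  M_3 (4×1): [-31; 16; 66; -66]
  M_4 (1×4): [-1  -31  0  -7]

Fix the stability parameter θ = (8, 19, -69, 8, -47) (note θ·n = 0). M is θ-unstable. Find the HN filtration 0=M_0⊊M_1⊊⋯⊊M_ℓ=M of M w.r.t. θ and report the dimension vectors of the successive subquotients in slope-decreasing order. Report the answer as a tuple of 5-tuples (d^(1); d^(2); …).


Via rank(M_{q-1}∘⋯∘M_p): M ≅ I[1,2], I[2,2]^2, I[2,5], I[4,4]^3.
μ_θ-semistable layers: μ^(1)=19; μ^(2)=8; μ^(3)=-39/2; μ^(4)=-25

((0, 3, 0, 0, 0); (1, 0, 0, 3, 0); (0, 0, 0, 1, 1); (0, 1, 1, 0, 0))


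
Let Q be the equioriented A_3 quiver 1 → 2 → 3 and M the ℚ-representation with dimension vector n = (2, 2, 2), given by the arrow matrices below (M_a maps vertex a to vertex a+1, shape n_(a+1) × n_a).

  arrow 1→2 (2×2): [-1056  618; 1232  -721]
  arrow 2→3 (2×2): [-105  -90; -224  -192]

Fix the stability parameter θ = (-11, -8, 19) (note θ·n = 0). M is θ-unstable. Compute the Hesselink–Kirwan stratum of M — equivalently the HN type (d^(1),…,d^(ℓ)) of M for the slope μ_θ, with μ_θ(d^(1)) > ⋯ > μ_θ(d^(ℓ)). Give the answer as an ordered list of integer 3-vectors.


Via rank(M_{q-1}∘⋯∘M_p): M ≅ I[1,1], I[1,2], I[2,3], I[3,3].
μ_θ-semistable layers: μ^(1)=19; μ^(2)=-8; μ^(3)=-11

((0, 0, 2); (0, 2, 0); (2, 0, 0))


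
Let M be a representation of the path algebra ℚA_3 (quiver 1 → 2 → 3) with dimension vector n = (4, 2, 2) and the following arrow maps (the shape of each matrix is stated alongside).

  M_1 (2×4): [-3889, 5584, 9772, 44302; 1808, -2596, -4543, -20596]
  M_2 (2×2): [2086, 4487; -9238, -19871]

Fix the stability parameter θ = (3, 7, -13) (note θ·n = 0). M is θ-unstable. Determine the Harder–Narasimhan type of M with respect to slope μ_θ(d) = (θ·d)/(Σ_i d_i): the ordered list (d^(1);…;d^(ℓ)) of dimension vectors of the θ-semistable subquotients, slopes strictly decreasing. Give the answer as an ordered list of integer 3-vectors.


Via rank(M_{q-1}∘⋯∘M_p): M ≅ I[1,1]^2, I[1,2], I[1,3], I[3,3].
μ_θ-semistable layers: μ^(1)=7; μ^(2)=3; μ^(3)=-1; μ^(4)=-13

((0, 1, 0); (3, 0, 0); (1, 1, 1); (0, 0, 1))


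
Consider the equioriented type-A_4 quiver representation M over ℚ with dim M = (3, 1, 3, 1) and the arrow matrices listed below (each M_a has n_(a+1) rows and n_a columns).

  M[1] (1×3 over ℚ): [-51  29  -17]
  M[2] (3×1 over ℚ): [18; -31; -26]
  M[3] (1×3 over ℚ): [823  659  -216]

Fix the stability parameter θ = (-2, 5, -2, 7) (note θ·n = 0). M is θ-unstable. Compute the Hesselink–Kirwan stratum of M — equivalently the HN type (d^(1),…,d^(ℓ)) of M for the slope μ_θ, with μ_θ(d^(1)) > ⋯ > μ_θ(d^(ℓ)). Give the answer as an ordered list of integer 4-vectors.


Interval decomposition of M: I[1,1]^2, I[1,4], I[3,3]^2.
HN type (ℓ=3): μ^(1)=7; μ^(2)=3/2; μ^(3)=-2

((0, 0, 0, 1); (0, 1, 1, 0); (3, 0, 2, 0))


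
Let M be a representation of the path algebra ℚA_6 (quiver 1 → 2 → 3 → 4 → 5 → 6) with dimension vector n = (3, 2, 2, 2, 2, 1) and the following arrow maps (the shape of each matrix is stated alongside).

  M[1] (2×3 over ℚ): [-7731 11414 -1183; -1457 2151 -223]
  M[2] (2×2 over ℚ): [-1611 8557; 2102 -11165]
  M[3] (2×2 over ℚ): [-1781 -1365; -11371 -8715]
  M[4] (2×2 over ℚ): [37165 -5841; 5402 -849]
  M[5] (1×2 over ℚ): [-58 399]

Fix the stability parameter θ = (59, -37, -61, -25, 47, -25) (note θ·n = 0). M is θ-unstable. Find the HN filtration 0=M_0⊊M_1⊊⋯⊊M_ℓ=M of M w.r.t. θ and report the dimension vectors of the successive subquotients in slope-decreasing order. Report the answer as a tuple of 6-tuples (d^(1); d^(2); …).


Interval decomposition of M: I[1,1], I[1,3], I[1,6], I[4,5].
HN type (ℓ=6): μ^(1)=59; μ^(2)=47; μ^(3)=11; μ^(4)=-13; μ^(5)=-16; μ^(6)=-25

((1, 0, 0, 0, 0, 0); (0, 0, 0, 0, 1, 0); (0, 0, 0, 0, 1, 1); (1, 1, 1, 0, 0, 0); (1, 1, 1, 1, 0, 0); (0, 0, 0, 1, 0, 0))


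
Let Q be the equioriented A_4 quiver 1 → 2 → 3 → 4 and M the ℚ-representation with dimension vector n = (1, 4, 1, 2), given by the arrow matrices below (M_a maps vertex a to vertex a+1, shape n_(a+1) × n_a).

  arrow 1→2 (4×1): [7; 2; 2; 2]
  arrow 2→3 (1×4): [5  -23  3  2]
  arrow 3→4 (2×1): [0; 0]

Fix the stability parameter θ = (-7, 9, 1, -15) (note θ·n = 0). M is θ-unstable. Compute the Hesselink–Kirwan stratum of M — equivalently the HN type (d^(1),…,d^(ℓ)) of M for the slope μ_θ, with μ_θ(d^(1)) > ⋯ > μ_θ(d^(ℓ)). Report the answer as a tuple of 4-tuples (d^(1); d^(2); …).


Barcode: M ≅ I[1,3], I[2,2]^3, I[4,4]^2. HN layers by μ_θ (4 steps, strictly decreasing):
  μ^(1)=9; μ^(2)=5; μ^(3)=-7; μ^(4)=-15

((0, 3, 0, 0); (0, 1, 1, 0); (1, 0, 0, 0); (0, 0, 0, 2))


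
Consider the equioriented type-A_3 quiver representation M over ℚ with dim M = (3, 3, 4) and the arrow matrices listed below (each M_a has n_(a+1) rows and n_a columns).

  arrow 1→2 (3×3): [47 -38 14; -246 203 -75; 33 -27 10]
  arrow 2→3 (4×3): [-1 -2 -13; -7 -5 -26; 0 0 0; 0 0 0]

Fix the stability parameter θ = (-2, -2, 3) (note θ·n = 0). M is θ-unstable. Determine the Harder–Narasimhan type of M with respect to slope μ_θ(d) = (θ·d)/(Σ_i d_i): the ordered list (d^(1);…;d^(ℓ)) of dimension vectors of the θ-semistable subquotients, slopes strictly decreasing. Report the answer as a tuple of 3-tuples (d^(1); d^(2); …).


Interval decomposition of M: I[1,2], I[1,3]^2, I[3,3]^2.
HN type (ℓ=2): μ^(1)=3; μ^(2)=-2

((0, 0, 4); (3, 3, 0))


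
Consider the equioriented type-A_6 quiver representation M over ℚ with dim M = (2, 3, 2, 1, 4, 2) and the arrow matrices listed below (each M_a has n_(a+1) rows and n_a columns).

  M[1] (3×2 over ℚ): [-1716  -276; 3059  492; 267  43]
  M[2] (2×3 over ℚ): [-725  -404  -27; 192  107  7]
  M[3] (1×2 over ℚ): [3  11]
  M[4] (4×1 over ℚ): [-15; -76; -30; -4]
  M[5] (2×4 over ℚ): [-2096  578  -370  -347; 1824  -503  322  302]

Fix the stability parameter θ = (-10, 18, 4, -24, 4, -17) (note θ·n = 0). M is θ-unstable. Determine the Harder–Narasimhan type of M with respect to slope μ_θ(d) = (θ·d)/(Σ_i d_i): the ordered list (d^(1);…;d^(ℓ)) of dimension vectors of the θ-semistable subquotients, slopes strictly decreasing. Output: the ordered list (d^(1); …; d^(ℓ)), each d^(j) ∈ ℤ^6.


Interval decomposition of M: I[1,3], I[1,5], I[2,2], I[5,5], I[5,6]^2.
HN type (ℓ=6): μ^(1)=18; μ^(2)=11; μ^(3)=4; μ^(4)=-2/3; μ^(5)=-13/2; μ^(6)=-10

((0, 1, 0, 0, 0, 0); (0, 1, 1, 0, 0, 0); (0, 0, 0, 0, 2, 0); (0, 1, 1, 1, 0, 0); (0, 0, 0, 0, 2, 2); (2, 0, 0, 0, 0, 0))


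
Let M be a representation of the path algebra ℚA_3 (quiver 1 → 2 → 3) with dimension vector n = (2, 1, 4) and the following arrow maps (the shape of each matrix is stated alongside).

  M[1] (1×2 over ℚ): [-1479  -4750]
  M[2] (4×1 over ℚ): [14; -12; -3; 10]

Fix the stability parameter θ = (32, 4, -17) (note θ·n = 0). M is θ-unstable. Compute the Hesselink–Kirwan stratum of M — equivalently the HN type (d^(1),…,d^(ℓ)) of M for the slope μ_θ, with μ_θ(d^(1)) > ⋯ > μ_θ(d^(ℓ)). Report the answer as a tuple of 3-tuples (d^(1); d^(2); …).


Via rank(M_{q-1}∘⋯∘M_p): M ≅ I[1,1], I[1,3], I[3,3]^3.
μ_θ-semistable layers: μ^(1)=32; μ^(2)=19/3; μ^(3)=-17

((1, 0, 0); (1, 1, 1); (0, 0, 3))


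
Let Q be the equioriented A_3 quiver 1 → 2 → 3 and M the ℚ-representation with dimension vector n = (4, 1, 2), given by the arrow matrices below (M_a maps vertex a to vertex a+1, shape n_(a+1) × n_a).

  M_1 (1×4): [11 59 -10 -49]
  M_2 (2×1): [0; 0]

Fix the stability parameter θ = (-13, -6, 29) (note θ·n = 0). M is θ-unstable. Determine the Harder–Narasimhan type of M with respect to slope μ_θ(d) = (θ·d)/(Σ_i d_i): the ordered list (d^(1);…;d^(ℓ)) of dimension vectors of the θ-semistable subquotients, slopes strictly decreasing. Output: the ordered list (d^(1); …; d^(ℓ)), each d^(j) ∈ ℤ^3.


Barcode: M ≅ I[1,1]^3, I[1,2], I[3,3]^2. HN layers by μ_θ (3 steps, strictly decreasing):
  μ^(1)=29; μ^(2)=-6; μ^(3)=-13

((0, 0, 2); (0, 1, 0); (4, 0, 0))


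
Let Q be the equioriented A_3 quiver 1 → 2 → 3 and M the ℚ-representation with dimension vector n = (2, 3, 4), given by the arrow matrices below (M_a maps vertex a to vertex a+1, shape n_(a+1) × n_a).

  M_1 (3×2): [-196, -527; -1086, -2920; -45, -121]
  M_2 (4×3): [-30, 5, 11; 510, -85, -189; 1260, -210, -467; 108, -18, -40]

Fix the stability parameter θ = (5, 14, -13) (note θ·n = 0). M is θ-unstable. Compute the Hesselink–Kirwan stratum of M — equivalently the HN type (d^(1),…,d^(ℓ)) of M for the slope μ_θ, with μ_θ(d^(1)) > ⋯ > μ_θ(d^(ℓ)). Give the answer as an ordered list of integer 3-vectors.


Interval decomposition of M: I[1,2], I[1,3], I[2,3], I[3,3]^2.
HN type (ℓ=5): μ^(1)=14; μ^(2)=5; μ^(3)=2; μ^(4)=1/2; μ^(5)=-13

((0, 1, 0); (1, 0, 0); (1, 1, 1); (0, 1, 1); (0, 0, 2))


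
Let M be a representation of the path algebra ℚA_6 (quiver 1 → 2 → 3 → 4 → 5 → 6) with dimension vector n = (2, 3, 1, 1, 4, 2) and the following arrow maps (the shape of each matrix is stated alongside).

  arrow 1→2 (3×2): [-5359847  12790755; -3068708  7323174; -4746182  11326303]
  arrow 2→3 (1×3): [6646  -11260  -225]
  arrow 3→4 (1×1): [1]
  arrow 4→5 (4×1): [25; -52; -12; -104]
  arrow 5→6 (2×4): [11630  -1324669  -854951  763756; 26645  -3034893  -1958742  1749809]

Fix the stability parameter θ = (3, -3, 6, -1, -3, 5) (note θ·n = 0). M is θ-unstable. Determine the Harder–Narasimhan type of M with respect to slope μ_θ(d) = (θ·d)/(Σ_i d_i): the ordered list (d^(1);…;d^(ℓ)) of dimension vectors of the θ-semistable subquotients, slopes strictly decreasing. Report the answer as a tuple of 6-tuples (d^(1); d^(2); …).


Via rank(M_{q-1}∘⋯∘M_p): M ≅ I[1,2], I[1,6], I[2,2], I[5,5]^2, I[5,6].
μ_θ-semistable layers: μ^(1)=5; μ^(2)=2/3; μ^(3)=0; μ^(4)=-3

((0, 0, 0, 0, 0, 2); (0, 0, 1, 1, 1, 0); (2, 2, 0, 0, 0, 0); (0, 1, 0, 0, 3, 0))


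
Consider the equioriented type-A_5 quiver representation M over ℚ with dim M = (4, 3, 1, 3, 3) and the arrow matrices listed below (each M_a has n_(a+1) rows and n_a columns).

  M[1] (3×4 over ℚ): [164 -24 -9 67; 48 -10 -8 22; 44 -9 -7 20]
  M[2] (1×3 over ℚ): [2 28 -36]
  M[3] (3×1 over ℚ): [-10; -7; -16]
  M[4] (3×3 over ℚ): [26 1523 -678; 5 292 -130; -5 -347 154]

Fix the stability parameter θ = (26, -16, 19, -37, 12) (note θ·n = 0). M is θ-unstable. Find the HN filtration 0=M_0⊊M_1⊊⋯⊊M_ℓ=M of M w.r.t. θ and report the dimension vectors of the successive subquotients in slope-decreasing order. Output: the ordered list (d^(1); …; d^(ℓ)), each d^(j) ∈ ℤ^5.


Via rank(M_{q-1}∘⋯∘M_p): M ≅ I[1,1], I[1,2]^2, I[1,5], I[4,5]^2.
μ_θ-semistable layers: μ^(1)=26; μ^(2)=12; μ^(3)=5; μ^(4)=-2; μ^(5)=-37

((1, 0, 0, 0, 0); (0, 0, 0, 0, 3); (2, 2, 0, 0, 0); (1, 1, 1, 1, 0); (0, 0, 0, 2, 0))


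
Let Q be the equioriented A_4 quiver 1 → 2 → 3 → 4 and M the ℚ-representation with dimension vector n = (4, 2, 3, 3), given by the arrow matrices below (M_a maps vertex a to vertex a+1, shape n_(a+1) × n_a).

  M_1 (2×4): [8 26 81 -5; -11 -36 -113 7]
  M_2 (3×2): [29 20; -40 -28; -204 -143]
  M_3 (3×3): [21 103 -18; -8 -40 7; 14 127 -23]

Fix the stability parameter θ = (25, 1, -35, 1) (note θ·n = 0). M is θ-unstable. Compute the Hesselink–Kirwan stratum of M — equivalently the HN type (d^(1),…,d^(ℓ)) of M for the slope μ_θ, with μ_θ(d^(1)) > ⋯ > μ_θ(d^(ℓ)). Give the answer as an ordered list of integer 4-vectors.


Interval decomposition of M: I[1,1]^2, I[1,4]^2, I[3,4].
HN type (ℓ=4): μ^(1)=25; μ^(2)=1; μ^(3)=-3; μ^(4)=-35

((2, 0, 0, 0); (0, 0, 0, 3); (2, 2, 2, 0); (0, 0, 1, 0))


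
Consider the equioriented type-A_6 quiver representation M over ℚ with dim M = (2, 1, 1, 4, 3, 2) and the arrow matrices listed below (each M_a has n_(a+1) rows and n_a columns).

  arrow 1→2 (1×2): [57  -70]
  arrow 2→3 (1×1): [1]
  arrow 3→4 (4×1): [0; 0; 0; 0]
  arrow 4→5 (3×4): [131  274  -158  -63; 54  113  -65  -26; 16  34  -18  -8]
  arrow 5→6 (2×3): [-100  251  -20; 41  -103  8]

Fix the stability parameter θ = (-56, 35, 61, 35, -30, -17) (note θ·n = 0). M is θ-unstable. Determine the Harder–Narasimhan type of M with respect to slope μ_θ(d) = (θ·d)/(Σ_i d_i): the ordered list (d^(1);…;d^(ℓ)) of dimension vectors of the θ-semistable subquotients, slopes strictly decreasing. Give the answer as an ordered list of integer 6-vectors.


Barcode: M ≅ I[1,1], I[1,3], I[4,4]^2, I[4,6]^2, I[5,5]. HN layers by μ_θ (5 steps, strictly decreasing):
  μ^(1)=61; μ^(2)=35; μ^(3)=-4; μ^(4)=-30; μ^(5)=-56

((0, 0, 1, 0, 0, 0); (0, 1, 0, 2, 0, 0); (0, 0, 0, 2, 2, 2); (0, 0, 0, 0, 1, 0); (2, 0, 0, 0, 0, 0))


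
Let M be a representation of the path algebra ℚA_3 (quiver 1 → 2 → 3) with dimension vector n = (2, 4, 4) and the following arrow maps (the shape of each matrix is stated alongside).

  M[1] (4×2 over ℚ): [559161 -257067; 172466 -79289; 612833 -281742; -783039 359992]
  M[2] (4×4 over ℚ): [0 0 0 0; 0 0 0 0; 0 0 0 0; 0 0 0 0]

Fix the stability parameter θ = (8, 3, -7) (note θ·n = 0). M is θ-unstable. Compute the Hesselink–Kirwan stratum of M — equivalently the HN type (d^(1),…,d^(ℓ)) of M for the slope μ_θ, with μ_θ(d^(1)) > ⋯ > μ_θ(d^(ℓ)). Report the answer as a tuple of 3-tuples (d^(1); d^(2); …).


Barcode: M ≅ I[1,2]^2, I[2,2]^2, I[3,3]^4. HN layers by μ_θ (3 steps, strictly decreasing):
  μ^(1)=11/2; μ^(2)=3; μ^(3)=-7

((2, 2, 0); (0, 2, 0); (0, 0, 4))


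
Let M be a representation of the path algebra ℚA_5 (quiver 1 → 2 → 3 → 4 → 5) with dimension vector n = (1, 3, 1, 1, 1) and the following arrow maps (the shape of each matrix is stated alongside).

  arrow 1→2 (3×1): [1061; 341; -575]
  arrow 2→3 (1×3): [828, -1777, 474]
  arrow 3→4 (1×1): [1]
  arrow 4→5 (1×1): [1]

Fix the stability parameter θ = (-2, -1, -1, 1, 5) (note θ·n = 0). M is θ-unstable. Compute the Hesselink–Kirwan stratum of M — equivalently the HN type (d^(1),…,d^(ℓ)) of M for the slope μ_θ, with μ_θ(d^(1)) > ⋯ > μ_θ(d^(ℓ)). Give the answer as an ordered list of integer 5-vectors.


Via rank(M_{q-1}∘⋯∘M_p): M ≅ I[1,5], I[2,2]^2.
μ_θ-semistable layers: μ^(1)=5; μ^(2)=1; μ^(3)=-1; μ^(4)=-2

((0, 0, 0, 0, 1); (0, 0, 0, 1, 0); (0, 3, 1, 0, 0); (1, 0, 0, 0, 0))


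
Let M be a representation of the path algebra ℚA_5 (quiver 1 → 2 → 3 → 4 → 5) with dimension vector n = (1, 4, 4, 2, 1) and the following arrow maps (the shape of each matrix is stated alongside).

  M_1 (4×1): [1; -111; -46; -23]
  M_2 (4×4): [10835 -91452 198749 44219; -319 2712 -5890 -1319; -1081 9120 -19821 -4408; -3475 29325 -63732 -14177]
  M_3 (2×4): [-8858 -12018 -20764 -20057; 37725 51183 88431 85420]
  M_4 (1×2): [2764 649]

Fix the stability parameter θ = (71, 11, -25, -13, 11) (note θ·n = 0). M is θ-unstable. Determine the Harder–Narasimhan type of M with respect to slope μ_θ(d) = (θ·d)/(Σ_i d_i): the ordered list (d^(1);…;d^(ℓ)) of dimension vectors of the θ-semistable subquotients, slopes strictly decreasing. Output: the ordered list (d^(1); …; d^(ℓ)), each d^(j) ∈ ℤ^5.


Barcode: M ≅ I[1,5], I[2,3]^2, I[2,4]. HN layers by μ_θ (3 steps, strictly decreasing):
  μ^(1)=11; μ^(2)=-7; μ^(3)=-9

((1, 1, 1, 1, 1); (0, 2, 2, 0, 0); (0, 1, 1, 1, 0))
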